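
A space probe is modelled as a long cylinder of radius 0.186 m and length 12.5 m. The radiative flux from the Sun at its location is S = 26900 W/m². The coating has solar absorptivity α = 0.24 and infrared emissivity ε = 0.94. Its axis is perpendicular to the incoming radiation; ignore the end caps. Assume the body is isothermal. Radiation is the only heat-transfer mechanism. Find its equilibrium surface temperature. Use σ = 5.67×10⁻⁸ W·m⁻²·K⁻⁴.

T ≈ 443 K

At equilibrium, absorbed power = emitted power.
Absorbing cross-section = 2rL = 4.650 m²; emitting surface = 2πrL = 14.61 m² (ratio π).
αS·A_cross = εσ·A_surf·T⁴  ⇒  T⁴ = αS/(ε·πσ).
T⁴ = 0.240·26900/(0.94·π·5.67×10⁻⁸) = 3.856×10¹⁰ K⁴.
T = (3.856×10¹⁰)^(1/4).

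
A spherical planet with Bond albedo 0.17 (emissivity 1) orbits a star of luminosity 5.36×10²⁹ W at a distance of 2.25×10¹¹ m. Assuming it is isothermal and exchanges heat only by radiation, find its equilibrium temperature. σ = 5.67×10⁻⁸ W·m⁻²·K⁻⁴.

First find the stellar flux at distance d: S = L/(4πd²) = 5.36×10²⁹/(4π·(2.25×10¹¹)²) = 8.425×10⁵ W/m².
For an isothermal sphere, absorbed (1−a)S·πr² = emitted σ·4πr²·T⁴, so T⁴ = (1−a)S/(4σ).
T⁴ = 0.830·8.425×10⁵/(4·5.67×10⁻⁸) = 3.083×10¹² K⁴.

T ≈ 1330 K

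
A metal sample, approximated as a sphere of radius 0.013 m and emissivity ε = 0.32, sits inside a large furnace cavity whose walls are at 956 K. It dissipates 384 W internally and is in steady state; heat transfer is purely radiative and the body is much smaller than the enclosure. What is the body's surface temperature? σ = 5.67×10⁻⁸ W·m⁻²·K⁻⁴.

T ≈ 1810 K

For a small grey body in a large enclosure, net radiated power = εσA(T⁴ − T_w⁴).
Steady state: P = εσA(T⁴ − T_w⁴) with A = 4πr² = 0.002124 m².
T⁴ = P/(εσA) + T_w⁴ = 384/(0.32·5.67×10⁻⁸·0.002124) + (956)⁴
    = 9.966×10¹² + 8.353×10¹¹ = 1.080×10¹³ K⁴.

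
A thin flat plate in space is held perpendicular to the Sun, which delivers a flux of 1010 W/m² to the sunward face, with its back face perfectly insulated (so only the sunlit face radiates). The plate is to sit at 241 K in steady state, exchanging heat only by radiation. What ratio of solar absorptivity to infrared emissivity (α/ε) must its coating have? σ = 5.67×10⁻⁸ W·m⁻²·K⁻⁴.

Balance: αS·A = εσ·1A·T⁴ ⇒ α/ε = σT⁴/S.
α/ε = 5.67×10⁻⁸·(241)⁴/1010 = 5.67×10⁻⁸·3.373×10⁹/1010.

α/ε ≈ 0.189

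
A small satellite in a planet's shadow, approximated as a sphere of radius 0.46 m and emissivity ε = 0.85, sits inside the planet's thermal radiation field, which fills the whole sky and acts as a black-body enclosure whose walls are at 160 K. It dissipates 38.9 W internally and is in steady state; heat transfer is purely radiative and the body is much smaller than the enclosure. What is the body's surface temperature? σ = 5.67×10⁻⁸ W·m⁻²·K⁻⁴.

T ≈ 176 K

For a small grey body in a large enclosure, net radiated power = εσA(T⁴ − T_w⁴).
Steady state: P = εσA(T⁴ − T_w⁴) with A = 4πr² = 2.659 m².
T⁴ = P/(εσA) + T_w⁴ = 38.9/(0.85·5.67×10⁻⁸·2.659) + (160)⁴
    = 3.035×10⁸ + 6.554×10⁸ = 9.589×10⁸ K⁴.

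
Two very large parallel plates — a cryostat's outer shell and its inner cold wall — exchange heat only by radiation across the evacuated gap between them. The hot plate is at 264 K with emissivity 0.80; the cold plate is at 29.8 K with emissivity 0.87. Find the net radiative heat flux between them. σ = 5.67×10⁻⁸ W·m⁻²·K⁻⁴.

q ≈ 197 W/m²

For two infinite grey parallel plates, q = σ(T₁⁴ − T₂⁴)/(1/ε₁ + 1/ε₂ − 1).
T₁⁴ − T₂⁴ = 4.858×10⁹ − 7.886×10⁵ = 4.857×10⁹ K⁴.
1/ε₁ + 1/ε₂ − 1 = 1.250 + 1.149 − 1 = 1.399.
q = 5.67×10⁻⁸ × 4.857×10⁹ / 1.399.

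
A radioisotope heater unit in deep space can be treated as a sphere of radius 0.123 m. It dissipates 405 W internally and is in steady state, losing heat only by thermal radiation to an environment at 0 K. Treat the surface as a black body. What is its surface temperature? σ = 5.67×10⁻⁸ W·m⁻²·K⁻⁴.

T ≈ 440 K

Steady state: internal power = radiated power, P = εσA T⁴.
Radiating area A = 4πr² = 0.1901 m².
T⁴ = P/(εσA) = 405/(1.0·5.67×10⁻⁸·0.1901) = 3.757×10¹⁰ K⁴.
T = (3.757×10¹⁰)^(1/4).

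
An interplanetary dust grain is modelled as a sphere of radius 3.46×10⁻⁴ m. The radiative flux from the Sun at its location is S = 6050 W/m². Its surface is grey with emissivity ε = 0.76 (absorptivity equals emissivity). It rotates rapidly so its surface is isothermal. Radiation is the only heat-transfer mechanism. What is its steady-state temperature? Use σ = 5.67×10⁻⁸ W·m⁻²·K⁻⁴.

At equilibrium, absorbed power = emitted power.
Absorbing cross-section = πr² = 3.761×10⁻⁷ m²; emitting surface = 4πr² = 1.504×10⁻⁶ m² (ratio 4).
εS·A_cross = εσ·A_surf·T⁴  ⇒  T⁴ = S/(4σ)   (ε cancels).
T⁴ = 6050/(4·5.67×10⁻⁸) = 2.668×10¹⁰ K⁴.
T = (2.668×10¹⁰)^(1/4).

T ≈ 404 K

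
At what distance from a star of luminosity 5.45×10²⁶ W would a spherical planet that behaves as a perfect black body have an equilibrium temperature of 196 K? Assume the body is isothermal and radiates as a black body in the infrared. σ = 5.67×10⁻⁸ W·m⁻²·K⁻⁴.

For an isothermal black-emitting sphere, (1−a)S·πr² = σ·4πr²·T⁴ ⇒ S = 4σT⁴/(1−a).
S = 4·5.67×10⁻⁸·(196)⁴/1.00 = 334.7 W/m².
Flux falls as S = L/(4πd²), so d = √(L/(4πS)) = √(5.45×10²⁶/(4π·334.7)).

d ≈ 3.60×10¹¹ m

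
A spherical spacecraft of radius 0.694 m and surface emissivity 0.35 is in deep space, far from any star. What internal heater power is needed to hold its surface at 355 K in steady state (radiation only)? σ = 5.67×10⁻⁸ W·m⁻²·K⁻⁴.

P ≈ 1910 W

P = εσ·4πr²·T⁴.
4πr² = 6.052 m²; T⁴ = 1.588×10¹⁰ K⁴.
P = 0.35·5.67×10⁻⁸·6.052·1.588×10¹⁰.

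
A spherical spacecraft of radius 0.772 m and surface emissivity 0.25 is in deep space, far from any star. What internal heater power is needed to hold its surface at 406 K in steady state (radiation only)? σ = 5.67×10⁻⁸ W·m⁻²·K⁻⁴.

P ≈ 2880 W

P = εσ·4πr²·T⁴.
4πr² = 7.489 m²; T⁴ = 2.717×10¹⁰ K⁴.
P = 0.25·5.67×10⁻⁸·7.489·2.717×10¹⁰.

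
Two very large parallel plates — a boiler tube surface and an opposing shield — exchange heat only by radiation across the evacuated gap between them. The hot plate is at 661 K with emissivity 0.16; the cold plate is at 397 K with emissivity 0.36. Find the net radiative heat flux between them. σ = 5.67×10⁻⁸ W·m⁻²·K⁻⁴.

q ≈ 1170 W/m²

For two infinite grey parallel plates, q = σ(T₁⁴ − T₂⁴)/(1/ε₁ + 1/ε₂ − 1).
T₁⁴ − T₂⁴ = 1.909×10¹¹ − 2.484×10¹⁰ = 1.661×10¹¹ K⁴.
1/ε₁ + 1/ε₂ − 1 = 6.250 + 2.778 − 1 = 8.028.
q = 5.67×10⁻⁸ × 1.661×10¹¹ / 8.028.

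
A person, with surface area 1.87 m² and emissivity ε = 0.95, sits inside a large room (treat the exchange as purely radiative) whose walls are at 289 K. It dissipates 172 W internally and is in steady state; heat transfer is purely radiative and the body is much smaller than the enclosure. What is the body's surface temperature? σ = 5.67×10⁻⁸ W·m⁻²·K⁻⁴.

T ≈ 305 K

For a small grey body in a large enclosure, net radiated power = εσA(T⁴ − T_w⁴).
Steady state: P = εσA(T⁴ − T_w⁴) with A = 1.87 m².
T⁴ = P/(εσA) + T_w⁴ = 172/(0.95·5.67×10⁻⁸·1.870) + (289)⁴
    = 1.708×10⁹ + 6.976×10⁹ = 8.683×10⁹ K⁴.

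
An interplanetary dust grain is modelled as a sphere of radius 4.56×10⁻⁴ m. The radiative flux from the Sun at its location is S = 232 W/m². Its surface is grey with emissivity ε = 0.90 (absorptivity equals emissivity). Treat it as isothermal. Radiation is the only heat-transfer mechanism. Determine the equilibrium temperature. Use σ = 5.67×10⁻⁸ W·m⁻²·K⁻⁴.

At equilibrium, absorbed power = emitted power.
Absorbing cross-section = πr² = 6.533×10⁻⁷ m²; emitting surface = 4πr² = 2.613×10⁻⁶ m² (ratio 4).
εS·A_cross = εσ·A_surf·T⁴  ⇒  T⁴ = S/(4σ)   (ε cancels).
T⁴ = 232/(4·5.67×10⁻⁸) = 1.023×10⁹ K⁴.
T = (1.023×10⁹)^(1/4).

T ≈ 179 K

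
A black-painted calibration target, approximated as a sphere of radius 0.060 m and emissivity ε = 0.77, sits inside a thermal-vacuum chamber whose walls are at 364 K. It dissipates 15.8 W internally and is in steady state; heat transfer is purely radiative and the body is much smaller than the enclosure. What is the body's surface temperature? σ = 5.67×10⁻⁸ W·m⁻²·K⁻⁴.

For a small grey body in a large enclosure, net radiated power = εσA(T⁴ − T_w⁴).
Steady state: P = εσA(T⁴ − T_w⁴) with A = 4πr² = 0.04524 m².
T⁴ = P/(εσA) + T_w⁴ = 15.8/(0.77·5.67×10⁻⁸·0.04524) + (364)⁴
    = 8.000×10⁹ + 1.756×10¹⁰ = 2.555×10¹⁰ K⁴.

T ≈ 400 K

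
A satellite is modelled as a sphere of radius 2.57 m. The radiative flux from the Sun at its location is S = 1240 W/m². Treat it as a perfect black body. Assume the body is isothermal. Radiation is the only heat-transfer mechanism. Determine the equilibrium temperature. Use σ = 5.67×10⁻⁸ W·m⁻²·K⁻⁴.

At equilibrium, absorbed power = emitted power.
Absorbing cross-section = πr² = 20.75 m²; emitting surface = 4πr² = 83.00 m² (ratio 4).
S·A_cross = εσ·A_surf·T⁴  ⇒  T⁴ = S/(4σ).
T⁴ = 1.00·1240/(4·5.67×10⁻⁸) = 5.467×10⁹ K⁴.
T = (5.467×10⁹)^(1/4).

T ≈ 272 K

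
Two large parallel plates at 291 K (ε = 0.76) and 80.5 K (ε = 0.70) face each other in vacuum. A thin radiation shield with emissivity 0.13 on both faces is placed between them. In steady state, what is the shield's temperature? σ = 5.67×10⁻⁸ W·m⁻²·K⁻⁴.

In steady state the net flux on the hot side equals that on the cold side.
σ(T₁⁴−T_s⁴)/D₁ = σ(T_s⁴−T₂⁴)/D₂, with D₁ = 1/ε₁+1/ε_s−1 = 8.008, D₂ = 1/ε_s+1/ε₂−1 = 8.121.
Solve for T_s⁴: T_s⁴ = (D₂·T₁⁴ + D₁·T₂⁴)/(D₁+D₂) = 3.631×10⁹ K⁴.

T_s ≈ 245 K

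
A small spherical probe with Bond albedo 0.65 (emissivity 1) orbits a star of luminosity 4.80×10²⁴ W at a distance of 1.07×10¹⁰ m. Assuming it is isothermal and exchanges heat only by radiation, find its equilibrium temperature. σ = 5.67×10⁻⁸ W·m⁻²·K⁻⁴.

T ≈ 268 K

First find the stellar flux at distance d: S = L/(4πd²) = 4.80×10²⁴/(4π·(1.07×10¹⁰)²) = 3336 W/m².
For an isothermal sphere, absorbed (1−a)S·πr² = emitted σ·4πr²·T⁴, so T⁴ = (1−a)S/(4σ).
T⁴ = 0.350·3336/(4·5.67×10⁻⁸) = 5.149×10⁹ K⁴.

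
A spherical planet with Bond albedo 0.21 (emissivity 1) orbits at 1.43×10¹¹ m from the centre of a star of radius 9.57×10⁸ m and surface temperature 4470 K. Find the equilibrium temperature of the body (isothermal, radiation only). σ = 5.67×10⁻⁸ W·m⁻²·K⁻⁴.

T ≈ 244 K

The star's surface emits σT_*⁴; at distance d the flux is S = σT_*⁴(R_*/d)².
S = 5.67×10⁻⁸·(4470)⁴·(9.57×10⁸/1.43×10¹¹)² = 1014 W/m².
For an isothermal sphere T⁴ = (1−a)S/(4σ) = 3.531×10⁹ K⁴.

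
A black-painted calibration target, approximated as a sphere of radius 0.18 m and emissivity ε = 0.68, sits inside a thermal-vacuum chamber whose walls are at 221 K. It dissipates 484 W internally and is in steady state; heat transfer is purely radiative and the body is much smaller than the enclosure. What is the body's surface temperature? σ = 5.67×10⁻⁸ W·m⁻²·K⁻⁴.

For a small grey body in a large enclosure, net radiated power = εσA(T⁴ − T_w⁴).
Steady state: P = εσA(T⁴ − T_w⁴) with A = 4πr² = 0.4072 m².
T⁴ = P/(εσA) + T_w⁴ = 484/(0.68·5.67×10⁻⁸·0.4072) + (221)⁴
    = 3.083×10¹⁰ + 2.385×10⁹ = 3.322×10¹⁰ K⁴.

T ≈ 427 K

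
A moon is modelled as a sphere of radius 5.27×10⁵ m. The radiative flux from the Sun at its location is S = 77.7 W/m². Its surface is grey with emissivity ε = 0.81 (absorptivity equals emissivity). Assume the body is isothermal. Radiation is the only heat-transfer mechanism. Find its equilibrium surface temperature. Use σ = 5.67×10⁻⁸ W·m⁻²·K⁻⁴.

T ≈ 136 K

At equilibrium, absorbed power = emitted power.
Absorbing cross-section = πr² = 8.725×10¹¹ m²; emitting surface = 4πr² = 3.490×10¹² m² (ratio 4).
εS·A_cross = εσ·A_surf·T⁴  ⇒  T⁴ = S/(4σ)   (ε cancels).
T⁴ = 77.7/(4·5.67×10⁻⁸) = 3.426×10⁸ K⁴.
T = (3.426×10⁸)^(1/4).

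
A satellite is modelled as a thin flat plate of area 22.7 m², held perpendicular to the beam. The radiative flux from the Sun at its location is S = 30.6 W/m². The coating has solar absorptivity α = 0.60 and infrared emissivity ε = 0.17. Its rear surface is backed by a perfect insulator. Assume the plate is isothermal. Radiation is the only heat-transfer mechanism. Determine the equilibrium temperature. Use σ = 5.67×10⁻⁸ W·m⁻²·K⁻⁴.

T ≈ 209 K

At equilibrium, absorbed power = emitted power.
Absorbing cross-section = A = 22.70 m²; emitting surface = A = 22.70 m² (ratio 1).
αS·A_cross = εσ·A_surf·T⁴  ⇒  T⁴ = αS/(ε·1σ).
T⁴ = 0.600·30.6/(0.17·1·5.67×10⁻⁸) = 1.905×10⁹ K⁴.
T = (1.905×10⁹)^(1/4).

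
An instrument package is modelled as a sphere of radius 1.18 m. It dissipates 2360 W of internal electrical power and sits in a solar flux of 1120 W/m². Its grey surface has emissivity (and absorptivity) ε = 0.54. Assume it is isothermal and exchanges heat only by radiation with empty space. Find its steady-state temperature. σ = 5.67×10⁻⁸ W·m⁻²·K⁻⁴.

T ≈ 311 K

At steady state, absorbed solar power + internal power = radiated power.
Absorbed: α·S·A_cross = 0.54·1120·4.374 = 2646 W (cross-section πr²).
Total input = 2646 + 2360 = 5006 W.
Radiated: εσ·A_surf·T⁴ with A_surf = 4πr² = 17.50 m².
T⁴ = 5006/(0.54·5.67×10⁻⁸·17.50) = 9.343×10⁹ K⁴.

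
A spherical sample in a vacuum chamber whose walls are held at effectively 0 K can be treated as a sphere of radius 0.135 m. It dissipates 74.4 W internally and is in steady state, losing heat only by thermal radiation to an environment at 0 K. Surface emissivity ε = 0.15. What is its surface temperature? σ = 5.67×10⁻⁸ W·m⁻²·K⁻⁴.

Steady state: internal power = radiated power, P = εσA T⁴.
Radiating area A = 4πr² = 0.2290 m².
T⁴ = P/(εσA) = 74.4/(0.15·5.67×10⁻⁸·0.2290) = 3.820×10¹⁰ K⁴.
T = (3.820×10¹⁰)^(1/4).

T ≈ 442 K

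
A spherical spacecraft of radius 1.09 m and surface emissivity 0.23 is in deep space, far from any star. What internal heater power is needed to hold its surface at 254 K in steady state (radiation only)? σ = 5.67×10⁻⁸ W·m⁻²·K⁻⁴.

P ≈ 810 W

P = εσ·4πr²·T⁴.
4πr² = 14.93 m²; T⁴ = 4.162×10⁹ K⁴.
P = 0.23·5.67×10⁻⁸·14.93·4.162×10⁹.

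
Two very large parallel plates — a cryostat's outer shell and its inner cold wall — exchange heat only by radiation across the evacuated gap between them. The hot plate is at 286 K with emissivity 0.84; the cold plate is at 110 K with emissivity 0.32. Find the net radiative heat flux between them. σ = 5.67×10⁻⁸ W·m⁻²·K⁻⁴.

For two infinite grey parallel plates, q = σ(T₁⁴ − T₂⁴)/(1/ε₁ + 1/ε₂ − 1).
T₁⁴ − T₂⁴ = 6.691×10⁹ − 1.464×10⁸ = 6.544×10⁹ K⁴.
1/ε₁ + 1/ε₂ − 1 = 1.190 + 3.125 − 1 = 3.315.
q = 5.67×10⁻⁸ × 6.544×10⁹ / 3.315.

q ≈ 112 W/m²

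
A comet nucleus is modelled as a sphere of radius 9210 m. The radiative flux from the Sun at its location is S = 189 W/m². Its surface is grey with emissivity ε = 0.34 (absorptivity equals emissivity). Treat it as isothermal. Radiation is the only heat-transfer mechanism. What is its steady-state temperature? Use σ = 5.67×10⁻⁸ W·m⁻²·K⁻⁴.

T ≈ 170 K

At equilibrium, absorbed power = emitted power.
Absorbing cross-section = πr² = 2.665×10⁸ m²; emitting surface = 4πr² = 1.066×10⁹ m² (ratio 4).
εS·A_cross = εσ·A_surf·T⁴  ⇒  T⁴ = S/(4σ)   (ε cancels).
T⁴ = 189/(4·5.67×10⁻⁸) = 8.333×10⁸ K⁴.
T = (8.333×10⁸)^(1/4).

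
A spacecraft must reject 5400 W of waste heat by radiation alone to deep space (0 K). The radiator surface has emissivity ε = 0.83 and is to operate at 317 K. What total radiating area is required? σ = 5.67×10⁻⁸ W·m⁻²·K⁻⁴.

P = εσA T⁴ ⇒ A = P/(εσT⁴).
T⁴ = 1.010×10¹⁰ K⁴.
A = 5400/(0.83 × 5.67×10⁻⁸ × 1.010×10¹⁰).

A ≈ 11.4 m²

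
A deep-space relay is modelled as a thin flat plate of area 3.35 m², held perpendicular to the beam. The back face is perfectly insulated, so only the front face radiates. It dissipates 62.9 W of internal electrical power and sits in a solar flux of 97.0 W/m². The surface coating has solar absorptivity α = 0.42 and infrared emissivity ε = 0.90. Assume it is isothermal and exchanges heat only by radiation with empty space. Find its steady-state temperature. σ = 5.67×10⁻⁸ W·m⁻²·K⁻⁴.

T ≈ 185 K

At steady state, absorbed solar power + internal power = radiated power.
Absorbed: α·S·A_cross = 0.42·97.0·3.350 = 136.5 W (cross-section A).
Total input = 136.5 + 62.9 = 199.4 W.
Radiated: εσ·A_surf·T⁴ with A_surf = A = 3.350 m².
T⁴ = 199.4/(0.90·5.67×10⁻⁸·3.350) = 1.166×10⁹ K⁴.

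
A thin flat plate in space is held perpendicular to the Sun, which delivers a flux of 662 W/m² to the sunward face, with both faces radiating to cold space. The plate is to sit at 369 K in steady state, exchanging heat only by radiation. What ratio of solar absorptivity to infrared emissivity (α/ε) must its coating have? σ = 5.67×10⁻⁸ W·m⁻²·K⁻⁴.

α/ε ≈ 3.18

Balance: αS·A = εσ·2A·T⁴ ⇒ α/ε = 2σT⁴/S.
α/ε = 2·5.67×10⁻⁸·(369)⁴/662 = 2·5.67×10⁻⁸·1.854×10¹⁰/662.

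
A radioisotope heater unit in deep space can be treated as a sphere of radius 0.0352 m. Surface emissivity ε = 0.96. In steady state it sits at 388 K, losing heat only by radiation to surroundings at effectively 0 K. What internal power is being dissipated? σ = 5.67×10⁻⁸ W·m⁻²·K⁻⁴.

Steady state: P = εσA T⁴.
A = 4πr² = 0.01557 m²; T⁴ = (388)⁴ = 2.266×10¹⁰ K⁴.
P = 0.96 × 5.67×10⁻⁸ × 0.01557 × 2.266×10¹⁰.

P ≈ 19.2 W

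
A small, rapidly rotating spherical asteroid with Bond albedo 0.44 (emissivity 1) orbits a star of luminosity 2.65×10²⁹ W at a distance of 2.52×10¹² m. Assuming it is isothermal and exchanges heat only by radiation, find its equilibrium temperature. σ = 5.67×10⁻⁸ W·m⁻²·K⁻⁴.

First find the stellar flux at distance d: S = L/(4πd²) = 2.65×10²⁹/(4π·(2.52×10¹²)²) = 3321 W/m².
For an isothermal sphere, absorbed (1−a)S·πr² = emitted σ·4πr²·T⁴, so T⁴ = (1−a)S/(4σ).
T⁴ = 0.560·3321/(4·5.67×10⁻⁸) = 8.199×10⁹ K⁴.

T ≈ 301 K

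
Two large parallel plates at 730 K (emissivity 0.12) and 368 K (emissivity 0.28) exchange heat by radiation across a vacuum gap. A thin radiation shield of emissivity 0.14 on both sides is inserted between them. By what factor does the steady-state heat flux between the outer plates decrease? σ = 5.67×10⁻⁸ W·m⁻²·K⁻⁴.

Without shield: q₀ = σΔ(T⁴)/(1/ε₁+1/ε₂−1) with denominator 10.90.
With shield the two gaps are in series; the resistances add: (1/ε₁+1/ε_s−1)+(1/ε_s+1/ε₂−1) = 14.48+9.714 = 24.19.
Heat-flux ratio q₀/q = 24.19/10.90.

factor ≈ 2.22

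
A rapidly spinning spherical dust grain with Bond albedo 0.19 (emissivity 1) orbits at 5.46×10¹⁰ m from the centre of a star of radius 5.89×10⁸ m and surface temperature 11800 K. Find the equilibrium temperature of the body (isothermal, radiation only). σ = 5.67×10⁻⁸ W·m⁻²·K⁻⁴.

The star's surface emits σT_*⁴; at distance d the flux is S = σT_*⁴(R_*/d)².
S = 5.67×10⁻⁸·(11800)⁴·(5.89×10⁸/5.46×10¹⁰)² = 1.279×10⁵ W/m².
For an isothermal sphere T⁴ = (1−a)S/(4σ) = 4.569×10¹¹ K⁴.

T ≈ 822 K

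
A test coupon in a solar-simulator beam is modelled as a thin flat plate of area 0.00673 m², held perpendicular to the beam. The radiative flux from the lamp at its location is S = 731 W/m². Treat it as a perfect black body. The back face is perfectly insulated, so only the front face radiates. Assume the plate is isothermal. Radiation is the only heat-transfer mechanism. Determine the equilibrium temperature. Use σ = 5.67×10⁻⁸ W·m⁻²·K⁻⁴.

T ≈ 337 K

At equilibrium, absorbed power = emitted power.
Absorbing cross-section = A = 0.006730 m²; emitting surface = A = 0.006730 m² (ratio 1).
S·A_cross = εσ·A_surf·T⁴  ⇒  T⁴ = S/(1σ).
T⁴ = 1.00·731/(1·5.67×10⁻⁸) = 1.289×10¹⁰ K⁴.
T = (1.289×10¹⁰)^(1/4).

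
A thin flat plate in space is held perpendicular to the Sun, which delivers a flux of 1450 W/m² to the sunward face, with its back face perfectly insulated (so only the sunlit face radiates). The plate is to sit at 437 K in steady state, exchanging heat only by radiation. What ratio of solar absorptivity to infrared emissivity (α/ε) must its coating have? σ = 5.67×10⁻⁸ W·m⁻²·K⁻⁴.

Balance: αS·A = εσ·1A·T⁴ ⇒ α/ε = σT⁴/S.
α/ε = 5.67×10⁻⁸·(437)⁴/1450 = 5.67×10⁻⁸·3.647×10¹⁰/1450.

α/ε ≈ 1.43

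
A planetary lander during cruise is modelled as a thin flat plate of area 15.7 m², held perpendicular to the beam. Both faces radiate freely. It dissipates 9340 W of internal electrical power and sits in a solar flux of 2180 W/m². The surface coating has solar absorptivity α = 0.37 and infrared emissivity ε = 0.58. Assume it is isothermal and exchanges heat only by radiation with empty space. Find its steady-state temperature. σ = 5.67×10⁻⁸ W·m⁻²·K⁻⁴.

At steady state, absorbed solar power + internal power = radiated power.
Absorbed: α·S·A_cross = 0.37·2180·15.70 = 12660 W (cross-section A).
Total input = 12660 + 9340 = 22000 W.
Radiated: εσ·A_surf·T⁴ with A_surf = 2A = 31.40 m².
T⁴ = 22000/(0.58·5.67×10⁻⁸·31.40) = 2.131×10¹⁰ K⁴.

T ≈ 382 K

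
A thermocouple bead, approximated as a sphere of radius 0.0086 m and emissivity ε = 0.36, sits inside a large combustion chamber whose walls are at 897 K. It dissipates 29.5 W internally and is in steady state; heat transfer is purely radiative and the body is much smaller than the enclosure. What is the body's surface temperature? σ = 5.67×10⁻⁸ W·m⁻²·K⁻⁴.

For a small grey body in a large enclosure, net radiated power = εσA(T⁴ − T_w⁴).
Steady state: P = εσA(T⁴ − T_w⁴) with A = 4πr² = 9.294×10⁻⁴ m².
T⁴ = P/(εσA) + T_w⁴ = 29.5/(0.36·5.67×10⁻⁸·9.294×10⁻⁴) + (897)⁴
    = 1.555×10¹² + 6.474×10¹¹ = 2.202×10¹² K⁴.

T ≈ 1220 K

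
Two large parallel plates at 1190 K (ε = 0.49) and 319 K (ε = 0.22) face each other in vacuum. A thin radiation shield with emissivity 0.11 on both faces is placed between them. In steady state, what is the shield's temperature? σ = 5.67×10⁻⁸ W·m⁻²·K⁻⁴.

T_s ≈ 1030 K

In steady state the net flux on the hot side equals that on the cold side.
σ(T₁⁴−T_s⁴)/D₁ = σ(T_s⁴−T₂⁴)/D₂, with D₁ = 1/ε₁+1/ε_s−1 = 10.13, D₂ = 1/ε_s+1/ε₂−1 = 12.64.
Solve for T_s⁴: T_s⁴ = (D₂·T₁⁴ + D₁·T₂⁴)/(D₁+D₂) = 1.118×10¹² K⁴.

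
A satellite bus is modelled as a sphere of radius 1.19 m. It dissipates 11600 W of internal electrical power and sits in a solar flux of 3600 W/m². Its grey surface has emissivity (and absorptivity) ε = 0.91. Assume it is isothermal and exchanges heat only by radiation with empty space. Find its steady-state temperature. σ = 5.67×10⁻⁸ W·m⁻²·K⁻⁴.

At steady state, absorbed solar power + internal power = radiated power.
Absorbed: α·S·A_cross = 0.91·3600·4.449 = 14570 W (cross-section πr²).
Total input = 14570 + 11600 = 26170 W.
Radiated: εσ·A_surf·T⁴ with A_surf = 4πr² = 17.80 m².
T⁴ = 26170/(0.91·5.67×10⁻⁸·17.80) = 2.851×10¹⁰ K⁴.

T ≈ 411 K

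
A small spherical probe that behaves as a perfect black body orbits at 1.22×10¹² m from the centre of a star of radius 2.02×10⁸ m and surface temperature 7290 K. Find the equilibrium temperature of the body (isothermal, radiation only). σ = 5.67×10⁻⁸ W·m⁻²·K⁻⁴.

The star's surface emits σT_*⁴; at distance d the flux is S = σT_*⁴(R_*/d)².
S = 5.67×10⁻⁸·(7290)⁴·(2.02×10⁸/1.22×10¹²)² = 4.390 W/m².
For an isothermal sphere T⁴ = (1−a)S/(4σ) = 1.936×10⁷ K⁴.

T ≈ 66.3 K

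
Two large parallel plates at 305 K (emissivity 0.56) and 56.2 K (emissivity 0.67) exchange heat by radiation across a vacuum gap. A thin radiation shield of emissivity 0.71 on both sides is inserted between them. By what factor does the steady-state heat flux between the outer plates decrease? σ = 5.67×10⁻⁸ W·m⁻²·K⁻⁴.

factor ≈ 1.80

Without shield: q₀ = σΔ(T⁴)/(1/ε₁+1/ε₂−1) with denominator 2.278.
With shield the two gaps are in series; the resistances add: (1/ε₁+1/ε_s−1)+(1/ε_s+1/ε₂−1) = 2.194+1.901 = 4.095.
Heat-flux ratio q₀/q = 4.095/2.278.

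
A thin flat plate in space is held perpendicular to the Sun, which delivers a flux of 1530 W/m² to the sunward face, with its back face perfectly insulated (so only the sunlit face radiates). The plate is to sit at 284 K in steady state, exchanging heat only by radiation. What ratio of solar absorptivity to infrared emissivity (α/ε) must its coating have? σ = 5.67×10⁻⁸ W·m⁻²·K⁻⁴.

Balance: αS·A = εσ·1A·T⁴ ⇒ α/ε = σT⁴/S.
α/ε = 5.67×10⁻⁸·(284)⁴/1530 = 5.67×10⁻⁸·6.505×10⁹/1530.

α/ε ≈ 0.241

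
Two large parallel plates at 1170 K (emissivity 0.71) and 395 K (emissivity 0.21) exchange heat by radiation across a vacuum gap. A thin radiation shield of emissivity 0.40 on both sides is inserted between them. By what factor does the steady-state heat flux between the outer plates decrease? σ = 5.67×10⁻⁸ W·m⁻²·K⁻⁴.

factor ≈ 1.77

Without shield: q₀ = σΔ(T⁴)/(1/ε₁+1/ε₂−1) with denominator 5.170.
With shield the two gaps are in series; the resistances add: (1/ε₁+1/ε_s−1)+(1/ε_s+1/ε₂−1) = 2.908+6.262 = 9.170.
Heat-flux ratio q₀/q = 9.170/5.170.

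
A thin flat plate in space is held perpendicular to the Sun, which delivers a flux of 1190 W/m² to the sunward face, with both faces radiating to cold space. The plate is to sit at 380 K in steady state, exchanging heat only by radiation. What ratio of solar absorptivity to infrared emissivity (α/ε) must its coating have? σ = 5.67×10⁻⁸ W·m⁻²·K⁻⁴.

α/ε ≈ 1.99

Balance: αS·A = εσ·2A·T⁴ ⇒ α/ε = 2σT⁴/S.
α/ε = 2·5.67×10⁻⁸·(380)⁴/1190 = 2·5.67×10⁻⁸·2.085×10¹⁰/1190.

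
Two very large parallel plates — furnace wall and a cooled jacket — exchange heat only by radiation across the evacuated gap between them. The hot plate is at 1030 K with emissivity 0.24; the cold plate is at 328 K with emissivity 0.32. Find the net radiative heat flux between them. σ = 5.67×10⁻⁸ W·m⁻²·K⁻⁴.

q ≈ 10000 W/m²

For two infinite grey parallel plates, q = σ(T₁⁴ − T₂⁴)/(1/ε₁ + 1/ε₂ − 1).
T₁⁴ − T₂⁴ = 1.126×10¹² − 1.157×10¹⁰ = 1.114×10¹² K⁴.
1/ε₁ + 1/ε₂ − 1 = 4.167 + 3.125 − 1 = 6.292.
q = 5.67×10⁻⁸ × 1.114×10¹² / 6.292.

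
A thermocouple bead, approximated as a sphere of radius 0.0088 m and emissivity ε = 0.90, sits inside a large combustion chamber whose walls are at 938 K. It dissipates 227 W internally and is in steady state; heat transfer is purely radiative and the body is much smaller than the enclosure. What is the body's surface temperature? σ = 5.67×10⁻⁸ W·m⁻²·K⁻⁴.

T ≈ 1520 K

For a small grey body in a large enclosure, net radiated power = εσA(T⁴ − T_w⁴).
Steady state: P = εσA(T⁴ − T_w⁴) with A = 4πr² = 9.731×10⁻⁴ m².
T⁴ = P/(εσA) + T_w⁴ = 227/(0.90·5.67×10⁻⁸·9.731×10⁻⁴) + (938)⁴
    = 4.571×10¹² + 7.741×10¹¹ = 5.345×10¹² K⁴.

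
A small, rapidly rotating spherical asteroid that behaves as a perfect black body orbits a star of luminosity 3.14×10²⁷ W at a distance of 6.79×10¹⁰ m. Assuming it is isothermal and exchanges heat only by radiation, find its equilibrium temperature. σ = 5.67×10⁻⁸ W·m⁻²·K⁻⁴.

First find the stellar flux at distance d: S = L/(4πd²) = 3.14×10²⁷/(4π·(6.79×10¹⁰)²) = 54200 W/m².
For an isothermal sphere, absorbed (1−a)S·πr² = emitted σ·4πr²·T⁴, so T⁴ = (1−a)S/(4σ).
T⁴ = 1.00·54200/(4·5.67×10⁻⁸) = 2.390×10¹¹ K⁴.

T ≈ 699 K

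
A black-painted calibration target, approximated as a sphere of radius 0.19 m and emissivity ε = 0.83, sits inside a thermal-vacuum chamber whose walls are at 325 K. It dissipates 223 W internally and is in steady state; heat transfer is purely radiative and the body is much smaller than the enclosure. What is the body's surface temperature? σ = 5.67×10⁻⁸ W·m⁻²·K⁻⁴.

T ≈ 383 K

For a small grey body in a large enclosure, net radiated power = εσA(T⁴ − T_w⁴).
Steady state: P = εσA(T⁴ − T_w⁴) with A = 4πr² = 0.4536 m².
T⁴ = P/(εσA) + T_w⁴ = 223/(0.83·5.67×10⁻⁸·0.4536) + (325)⁴
    = 1.045×10¹⁰ + 1.116×10¹⁰ = 2.160×10¹⁰ K⁴.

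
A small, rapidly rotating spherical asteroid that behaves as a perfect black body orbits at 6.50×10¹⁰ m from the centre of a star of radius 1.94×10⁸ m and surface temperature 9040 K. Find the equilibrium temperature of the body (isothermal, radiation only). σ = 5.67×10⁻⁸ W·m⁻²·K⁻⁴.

T ≈ 349 K

The star's surface emits σT_*⁴; at distance d the flux is S = σT_*⁴(R_*/d)².
S = 5.67×10⁻⁸·(9040)⁴·(1.94×10⁸/6.50×10¹⁰)² = 3373 W/m².
For an isothermal sphere T⁴ = (1−a)S/(4σ) = 1.487×10¹⁰ K⁴.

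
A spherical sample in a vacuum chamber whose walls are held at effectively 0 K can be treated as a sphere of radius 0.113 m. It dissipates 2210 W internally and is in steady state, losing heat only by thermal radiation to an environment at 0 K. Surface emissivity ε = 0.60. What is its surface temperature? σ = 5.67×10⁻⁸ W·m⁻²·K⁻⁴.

T ≈ 798 K

Steady state: internal power = radiated power, P = εσA T⁴.
Radiating area A = 4πr² = 0.1605 m².
T⁴ = P/(εσA) = 2210/(0.60·5.67×10⁻⁸·0.1605) = 4.048×10¹¹ K⁴.
T = (4.048×10¹¹)^(1/4).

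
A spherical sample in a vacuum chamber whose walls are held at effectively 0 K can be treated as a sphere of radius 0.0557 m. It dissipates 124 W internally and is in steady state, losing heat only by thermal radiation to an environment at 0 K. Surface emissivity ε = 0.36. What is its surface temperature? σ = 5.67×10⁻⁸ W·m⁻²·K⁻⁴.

Steady state: internal power = radiated power, P = εσA T⁴.
Radiating area A = 4πr² = 0.03899 m².
T⁴ = P/(εσA) = 124/(0.36·5.67×10⁻⁸·0.03899) = 1.558×10¹¹ K⁴.
T = (1.558×10¹¹)^(1/4).

T ≈ 628 K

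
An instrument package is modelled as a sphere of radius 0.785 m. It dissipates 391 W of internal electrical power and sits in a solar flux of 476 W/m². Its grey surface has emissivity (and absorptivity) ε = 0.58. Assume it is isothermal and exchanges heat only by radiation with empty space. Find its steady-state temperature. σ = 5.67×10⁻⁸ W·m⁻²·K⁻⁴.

T ≈ 246 K

At steady state, absorbed solar power + internal power = radiated power.
Absorbed: α·S·A_cross = 0.58·476·1.936 = 534.5 W (cross-section πr²).
Total input = 534.5 + 391 = 925.5 W.
Radiated: εσ·A_surf·T⁴ with A_surf = 4πr² = 7.744 m².
T⁴ = 925.5/(0.58·5.67×10⁻⁸·7.744) = 3.634×10⁹ K⁴.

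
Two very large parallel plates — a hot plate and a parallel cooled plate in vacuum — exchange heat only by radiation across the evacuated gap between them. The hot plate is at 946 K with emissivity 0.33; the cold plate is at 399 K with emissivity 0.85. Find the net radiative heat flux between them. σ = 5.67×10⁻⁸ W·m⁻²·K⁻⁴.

q ≈ 13700 W/m²

For two infinite grey parallel plates, q = σ(T₁⁴ − T₂⁴)/(1/ε₁ + 1/ε₂ − 1).
T₁⁴ − T₂⁴ = 8.009×10¹¹ − 2.534×10¹⁰ = 7.755×10¹¹ K⁴.
1/ε₁ + 1/ε₂ − 1 = 3.030 + 1.176 − 1 = 3.207.
q = 5.67×10⁻⁸ × 7.755×10¹¹ / 3.207.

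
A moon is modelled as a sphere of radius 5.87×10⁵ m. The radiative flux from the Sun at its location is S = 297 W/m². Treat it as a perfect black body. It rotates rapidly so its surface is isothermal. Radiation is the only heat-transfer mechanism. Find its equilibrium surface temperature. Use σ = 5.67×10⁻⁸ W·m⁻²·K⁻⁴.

T ≈ 190 K

At equilibrium, absorbed power = emitted power.
Absorbing cross-section = πr² = 1.082×10¹² m²; emitting surface = 4πr² = 4.330×10¹² m² (ratio 4).
S·A_cross = εσ·A_surf·T⁴  ⇒  T⁴ = S/(4σ).
T⁴ = 1.00·297/(4·5.67×10⁻⁸) = 1.310×10⁹ K⁴.
T = (1.310×10⁹)^(1/4).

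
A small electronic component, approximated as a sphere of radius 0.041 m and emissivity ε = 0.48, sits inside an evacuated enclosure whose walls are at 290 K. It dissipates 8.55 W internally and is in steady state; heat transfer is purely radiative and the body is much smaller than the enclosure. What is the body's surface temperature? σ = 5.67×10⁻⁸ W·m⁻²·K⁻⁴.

For a small grey body in a large enclosure, net radiated power = εσA(T⁴ − T_w⁴).
Steady state: P = εσA(T⁴ − T_w⁴) with A = 4πr² = 0.02112 m².
T⁴ = P/(εσA) + T_w⁴ = 8.55/(0.48·5.67×10⁻⁸·0.02112) + (290)⁴
    = 1.487×10¹⁰ + 7.073×10⁹ = 2.194×10¹⁰ K⁴.

T ≈ 385 K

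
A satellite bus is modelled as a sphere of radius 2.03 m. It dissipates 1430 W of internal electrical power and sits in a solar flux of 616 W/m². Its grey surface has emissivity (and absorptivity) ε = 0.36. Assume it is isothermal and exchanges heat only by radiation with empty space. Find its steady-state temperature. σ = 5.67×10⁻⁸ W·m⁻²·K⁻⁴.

T ≈ 253 K

At steady state, absorbed solar power + internal power = radiated power.
Absorbed: α·S·A_cross = 0.36·616·12.95 = 2871 W (cross-section πr²).
Total input = 2871 + 1430 = 4301 W.
Radiated: εσ·A_surf·T⁴ with A_surf = 4πr² = 51.78 m².
T⁴ = 4301/(0.36·5.67×10⁻⁸·51.78) = 4.069×10⁹ K⁴.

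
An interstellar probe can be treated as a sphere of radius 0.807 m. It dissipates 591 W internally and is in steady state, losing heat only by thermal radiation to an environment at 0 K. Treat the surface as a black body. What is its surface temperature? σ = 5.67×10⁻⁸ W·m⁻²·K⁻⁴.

T ≈ 189 K

Steady state: internal power = radiated power, P = εσA T⁴.
Radiating area A = 4πr² = 8.184 m².
T⁴ = P/(εσA) = 591/(1.0·5.67×10⁻⁸·8.184) = 1.274×10⁹ K⁴.
T = (1.274×10⁹)^(1/4).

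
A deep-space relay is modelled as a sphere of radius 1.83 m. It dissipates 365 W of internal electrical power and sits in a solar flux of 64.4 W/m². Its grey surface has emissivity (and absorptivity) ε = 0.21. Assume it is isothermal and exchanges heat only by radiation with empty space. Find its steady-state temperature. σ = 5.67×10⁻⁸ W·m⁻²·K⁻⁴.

T ≈ 178 K

At steady state, absorbed solar power + internal power = radiated power.
Absorbed: α·S·A_cross = 0.21·64.4·10.52 = 142.3 W (cross-section πr²).
Total input = 142.3 + 365 = 507.3 W.
Radiated: εσ·A_surf·T⁴ with A_surf = 4πr² = 42.08 m².
T⁴ = 507.3/(0.21·5.67×10⁻⁸·42.08) = 1.012×10⁹ K⁴.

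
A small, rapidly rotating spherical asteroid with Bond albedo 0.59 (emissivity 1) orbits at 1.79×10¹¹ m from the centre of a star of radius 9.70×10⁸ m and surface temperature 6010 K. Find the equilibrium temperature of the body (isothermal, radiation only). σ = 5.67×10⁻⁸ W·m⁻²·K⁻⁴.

T ≈ 250 K

The star's surface emits σT_*⁴; at distance d the flux is S = σT_*⁴(R_*/d)².
S = 5.67×10⁻⁸·(6010)⁴·(9.70×10⁸/1.79×10¹¹)² = 2172 W/m².
For an isothermal sphere T⁴ = (1−a)S/(4σ) = 3.927×10⁹ K⁴.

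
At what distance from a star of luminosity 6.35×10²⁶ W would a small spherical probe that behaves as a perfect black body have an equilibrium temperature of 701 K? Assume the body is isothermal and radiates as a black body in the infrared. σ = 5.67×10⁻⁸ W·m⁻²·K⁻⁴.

d ≈ 3.04×10¹⁰ m

For an isothermal black-emitting sphere, (1−a)S·πr² = σ·4πr²·T⁴ ⇒ S = 4σT⁴/(1−a).
S = 4·5.67×10⁻⁸·(701)⁴/1.00 = 54770 W/m².
Flux falls as S = L/(4πd²), so d = √(L/(4πS)) = √(6.35×10²⁶/(4π·54770)).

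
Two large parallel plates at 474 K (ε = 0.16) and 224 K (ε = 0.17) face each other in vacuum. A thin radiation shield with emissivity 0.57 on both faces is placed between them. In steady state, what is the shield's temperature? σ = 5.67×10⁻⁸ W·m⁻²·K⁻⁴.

T_s ≈ 401 K

In steady state the net flux on the hot side equals that on the cold side.
σ(T₁⁴−T_s⁴)/D₁ = σ(T_s⁴−T₂⁴)/D₂, with D₁ = 1/ε₁+1/ε_s−1 = 7.004, D₂ = 1/ε_s+1/ε₂−1 = 6.637.
Solve for T_s⁴: T_s⁴ = (D₂·T₁⁴ + D₁·T₂⁴)/(D₁+D₂) = 2.585×10¹⁰ K⁴.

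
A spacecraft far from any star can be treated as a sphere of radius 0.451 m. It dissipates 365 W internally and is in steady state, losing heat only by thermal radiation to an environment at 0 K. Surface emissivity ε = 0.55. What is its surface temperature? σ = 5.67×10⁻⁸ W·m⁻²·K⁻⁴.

T ≈ 260 K

Steady state: internal power = radiated power, P = εσA T⁴.
Radiating area A = 4πr² = 2.556 m².
T⁴ = P/(εσA) = 365/(0.55·5.67×10⁻⁸·2.556) = 4.579×10⁹ K⁴.
T = (4.579×10⁹)^(1/4).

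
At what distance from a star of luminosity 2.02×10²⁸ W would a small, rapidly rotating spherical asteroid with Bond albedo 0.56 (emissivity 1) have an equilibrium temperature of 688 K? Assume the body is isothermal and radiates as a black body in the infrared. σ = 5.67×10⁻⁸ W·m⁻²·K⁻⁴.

For an isothermal black-emitting sphere, (1−a)S·πr² = σ·4πr²·T⁴ ⇒ S = 4σT⁴/(1−a).
S = 4·5.67×10⁻⁸·(688)⁴/0.440 = 1.155×10⁵ W/m².
Flux falls as S = L/(4πd²), so d = √(L/(4πS)) = √(2.02×10²⁸/(4π·1.155×10⁵)).

d ≈ 1.18×10¹¹ m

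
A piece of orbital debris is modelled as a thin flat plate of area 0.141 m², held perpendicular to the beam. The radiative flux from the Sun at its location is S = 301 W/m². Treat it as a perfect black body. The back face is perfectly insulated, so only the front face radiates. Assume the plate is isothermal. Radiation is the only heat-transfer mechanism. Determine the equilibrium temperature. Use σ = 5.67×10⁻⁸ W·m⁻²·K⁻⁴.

At equilibrium, absorbed power = emitted power.
Absorbing cross-section = A = 0.1410 m²; emitting surface = A = 0.1410 m² (ratio 1).
S·A_cross = εσ·A_surf·T⁴  ⇒  T⁴ = S/(1σ).
T⁴ = 1.00·301/(1·5.67×10⁻⁸) = 5.309×10⁹ K⁴.
T = (5.309×10⁹)^(1/4).

T ≈ 270 K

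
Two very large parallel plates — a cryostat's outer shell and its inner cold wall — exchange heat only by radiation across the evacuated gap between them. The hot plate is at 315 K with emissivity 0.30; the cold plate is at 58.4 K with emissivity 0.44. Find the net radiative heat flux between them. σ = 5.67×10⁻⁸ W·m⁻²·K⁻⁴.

q ≈ 121 W/m²

For two infinite grey parallel plates, q = σ(T₁⁴ − T₂⁴)/(1/ε₁ + 1/ε₂ − 1).
T₁⁴ − T₂⁴ = 9.846×10⁹ − 1.163×10⁷ = 9.834×10⁹ K⁴.
1/ε₁ + 1/ε₂ − 1 = 3.333 + 2.273 − 1 = 4.606.
q = 5.67×10⁻⁸ × 9.834×10⁹ / 4.606.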